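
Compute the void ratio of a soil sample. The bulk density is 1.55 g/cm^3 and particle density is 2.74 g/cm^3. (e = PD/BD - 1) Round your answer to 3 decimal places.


Step 1: e = PD / BD - 1
Step 2: e = 2.74 / 1.55 - 1
Step 3: e = 1.76774 - 1
Step 4: e = 0.768

0.768


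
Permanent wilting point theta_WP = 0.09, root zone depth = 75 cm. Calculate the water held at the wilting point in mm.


Step 1: Water (mm) = theta_WP * depth * 10
Step 2: Water = 0.09 * 75 * 10
Step 3: Water = 67.5 mm

67.5


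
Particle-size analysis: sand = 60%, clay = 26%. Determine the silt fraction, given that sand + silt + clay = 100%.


Step 1: sand + silt + clay = 100%
Step 2: silt = 100 - sand - clay
Step 3: silt = 100 - 60 - 26
Step 4: silt = 14%

14


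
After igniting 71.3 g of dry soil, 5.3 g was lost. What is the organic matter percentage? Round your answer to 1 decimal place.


Step 1: OM% = 100 * LOI / sample mass
Step 2: OM = 100 * 5.3 / 71.3
Step 3: OM = 7.4%

7.4


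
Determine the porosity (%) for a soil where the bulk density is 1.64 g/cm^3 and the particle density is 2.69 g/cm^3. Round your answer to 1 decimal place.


Step 1: Formula: n = 100 * (1 - BD / PD)
Step 2: n = 100 * (1 - 1.64 / 2.69)
Step 3: n = 100 * (1 - 0.60967)
Step 4: n = 39.0%

39.0


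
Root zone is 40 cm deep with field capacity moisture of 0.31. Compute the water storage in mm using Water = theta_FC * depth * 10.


Step 1: Water (mm) = theta_FC * depth (cm) * 10
Step 2: Water = 0.31 * 40 * 10
Step 3: Water = 124.0 mm

124.0


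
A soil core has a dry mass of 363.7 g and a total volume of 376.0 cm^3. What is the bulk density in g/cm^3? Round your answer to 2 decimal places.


Step 1: Identify the formula: BD = dry mass / volume
Step 2: Substitute values: BD = 363.7 / 376.0
Step 3: BD = 0.97 g/cm^3

0.97


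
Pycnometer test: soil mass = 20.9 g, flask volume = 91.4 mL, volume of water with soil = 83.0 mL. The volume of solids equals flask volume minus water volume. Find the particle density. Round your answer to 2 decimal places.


Step 1: Volume of solids = flask volume - water volume with soil
Step 2: V_solids = 91.4 - 83.0 = 8.4 mL
Step 3: Particle density = mass / V_solids = 20.9 / 8.4 = 2.49 g/cm^3

2.49


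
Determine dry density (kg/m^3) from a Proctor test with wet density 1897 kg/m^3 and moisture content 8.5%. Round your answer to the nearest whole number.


Step 1: Dry density = wet density / (1 + w/100)
Step 2: Dry density = 1897 / (1 + 8.5/100)
Step 3: Dry density = 1897 / 1.085
Step 4: Dry density = 1748 kg/m^3

1748


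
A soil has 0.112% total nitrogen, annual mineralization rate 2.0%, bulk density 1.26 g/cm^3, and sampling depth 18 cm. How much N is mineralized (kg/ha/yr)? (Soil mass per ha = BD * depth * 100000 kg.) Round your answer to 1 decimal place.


Step 1: Soil mass per ha = BD * depth * 100000 = 1.26 * 18 * 100000 = 2268000 kg
Step 2: Total N pool = soil mass * N%/100 = 2268000 * 0.112/100 = 2540.16 kg/ha
Step 3: N mineralized = N pool * rate%/100 = 2540.16 * 2.0/100 = 50.8 kg/ha/yr

50.8


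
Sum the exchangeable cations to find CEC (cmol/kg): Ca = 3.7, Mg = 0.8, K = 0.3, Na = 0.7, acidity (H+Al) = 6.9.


Step 1: CEC = Ca + Mg + K + Na + (H+Al)
Step 2: CEC = 3.7 + 0.8 + 0.3 + 0.7 + 6.9
Step 3: CEC = 12.4 cmol/kg

12.4


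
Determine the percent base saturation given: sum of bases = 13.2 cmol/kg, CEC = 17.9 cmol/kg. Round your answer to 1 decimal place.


Step 1: BS = 100 * (sum of bases) / CEC
Step 2: BS = 100 * 13.2 / 17.9
Step 3: BS = 73.7%

73.7


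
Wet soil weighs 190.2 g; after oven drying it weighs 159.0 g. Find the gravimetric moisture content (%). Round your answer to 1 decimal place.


Step 1: Water mass = wet - dry = 190.2 - 159.0 = 31.2 g
Step 2: w = 100 * water mass / dry mass
Step 3: w = 100 * 31.2 / 159.0 = 19.6%

19.6


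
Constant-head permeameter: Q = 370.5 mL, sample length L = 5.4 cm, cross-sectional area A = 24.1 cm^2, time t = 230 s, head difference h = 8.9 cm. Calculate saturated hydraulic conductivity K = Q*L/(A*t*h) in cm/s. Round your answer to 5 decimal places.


Step 1: K = Q * L / (A * t * h)
Step 2: Numerator = 370.5 * 5.4 = 2000.7
Step 3: Denominator = 24.1 * 230 * 8.9 = 49332.7
Step 4: K = 2000.7 / 49332.7 = 0.04056 cm/s

0.04056


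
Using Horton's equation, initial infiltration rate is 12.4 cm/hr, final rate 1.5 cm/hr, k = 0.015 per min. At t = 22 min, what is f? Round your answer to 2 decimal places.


Step 1: f = fc + (f0 - fc) * exp(-k * t)
Step 2: exp(-0.015 * 22) = 0.718924
Step 3: f = 1.5 + (12.4 - 1.5) * 0.718924
Step 4: f = 1.5 + 10.9 * 0.718924
Step 5: f = 9.34 cm/hr

9.34


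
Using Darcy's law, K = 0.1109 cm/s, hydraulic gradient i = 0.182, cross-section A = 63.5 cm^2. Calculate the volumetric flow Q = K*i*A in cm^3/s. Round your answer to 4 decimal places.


Step 1: Apply Darcy's law: Q = K * i * A
Step 2: Q = 0.1109 * 0.182 * 63.5
Step 3: Q = 1.2817 cm^3/s

1.2817


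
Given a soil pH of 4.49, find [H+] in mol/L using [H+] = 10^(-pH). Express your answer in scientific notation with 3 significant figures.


Step 1: [H+] = 10^(-pH)
Step 2: [H+] = 10^(-4.49)
Step 3: [H+] = 3.24e-05 mol/L

3.24e-05


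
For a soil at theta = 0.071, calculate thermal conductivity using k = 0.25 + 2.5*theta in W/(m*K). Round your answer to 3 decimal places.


Step 1: k = 0.25 + 2.5 * theta
Step 2: k = 0.25 + 2.5 * 0.071
Step 3: k = 0.25 + 0.178
Step 4: k = 0.428 W/(m*K)

0.428


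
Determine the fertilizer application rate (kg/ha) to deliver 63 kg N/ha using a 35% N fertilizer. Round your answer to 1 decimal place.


Step 1: Fertilizer rate = target N / (N content / 100)
Step 2: Rate = 63 / (35 / 100)
Step 3: Rate = 63 / 0.35
Step 4: Rate = 180.0 kg/ha

180.0


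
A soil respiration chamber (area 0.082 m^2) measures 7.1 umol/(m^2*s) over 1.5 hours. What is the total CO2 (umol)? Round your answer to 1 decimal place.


Step 1: Convert time to seconds: 1.5 hr * 3600 = 5400.0 s
Step 2: Total = flux * area * time_s
Step 3: Total = 7.1 * 0.082 * 5400.0
Step 4: Total = 3143.9 umol

3143.9


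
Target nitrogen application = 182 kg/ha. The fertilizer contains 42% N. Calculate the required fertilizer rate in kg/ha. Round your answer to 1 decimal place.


Step 1: Fertilizer rate = target N / (N content / 100)
Step 2: Rate = 182 / (42 / 100)
Step 3: Rate = 182 / 0.42
Step 4: Rate = 433.3 kg/ha

433.3


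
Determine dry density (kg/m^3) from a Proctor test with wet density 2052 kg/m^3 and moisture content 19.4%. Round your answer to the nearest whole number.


Step 1: Dry density = wet density / (1 + w/100)
Step 2: Dry density = 2052 / (1 + 19.4/100)
Step 3: Dry density = 2052 / 1.194
Step 4: Dry density = 1719 kg/m^3

1719


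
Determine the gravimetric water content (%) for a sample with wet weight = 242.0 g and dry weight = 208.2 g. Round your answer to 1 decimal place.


Step 1: Water mass = wet - dry = 242.0 - 208.2 = 33.8 g
Step 2: w = 100 * water mass / dry mass
Step 3: w = 100 * 33.8 / 208.2 = 16.2%

16.2


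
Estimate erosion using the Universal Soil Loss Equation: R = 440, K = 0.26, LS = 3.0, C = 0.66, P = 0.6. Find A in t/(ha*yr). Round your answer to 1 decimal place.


Step 1: A = R * K * LS * C * P
Step 2: R * K = 440 * 0.26 = 114.4
Step 3: (R*K) * LS = 114.4 * 3.0 = 343.2
Step 4: * C * P = 343.2 * 0.66 * 0.6 = 135.9
Step 5: A = 135.9 t/(ha*yr)

135.9


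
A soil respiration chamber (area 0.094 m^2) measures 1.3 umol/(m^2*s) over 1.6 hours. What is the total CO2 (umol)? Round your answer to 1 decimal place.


Step 1: Convert time to seconds: 1.6 hr * 3600 = 5760.0 s
Step 2: Total = flux * area * time_s
Step 3: Total = 1.3 * 0.094 * 5760.0
Step 4: Total = 703.9 umol

703.9


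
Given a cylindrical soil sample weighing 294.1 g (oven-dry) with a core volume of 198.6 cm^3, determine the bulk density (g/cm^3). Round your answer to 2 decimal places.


Step 1: Identify the formula: BD = dry mass / volume
Step 2: Substitute values: BD = 294.1 / 198.6
Step 3: BD = 1.48 g/cm^3

1.48


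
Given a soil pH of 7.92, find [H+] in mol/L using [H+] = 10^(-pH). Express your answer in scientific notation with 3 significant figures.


Step 1: [H+] = 10^(-pH)
Step 2: [H+] = 10^(-7.92)
Step 3: [H+] = 1.20e-08 mol/L

1.20e-08


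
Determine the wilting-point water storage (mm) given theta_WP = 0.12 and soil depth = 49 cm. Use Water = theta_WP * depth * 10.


Step 1: Water (mm) = theta_WP * depth * 10
Step 2: Water = 0.12 * 49 * 10
Step 3: Water = 58.8 mm

58.8


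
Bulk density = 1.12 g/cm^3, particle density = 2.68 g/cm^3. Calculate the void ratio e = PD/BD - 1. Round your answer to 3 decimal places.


Step 1: e = PD / BD - 1
Step 2: e = 2.68 / 1.12 - 1
Step 3: e = 2.39286 - 1
Step 4: e = 1.393

1.393


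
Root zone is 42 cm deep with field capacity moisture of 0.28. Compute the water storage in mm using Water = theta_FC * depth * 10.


Step 1: Water (mm) = theta_FC * depth (cm) * 10
Step 2: Water = 0.28 * 42 * 10
Step 3: Water = 117.6 mm

117.6


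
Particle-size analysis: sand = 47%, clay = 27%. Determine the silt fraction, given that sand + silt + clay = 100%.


Step 1: sand + silt + clay = 100%
Step 2: silt = 100 - sand - clay
Step 3: silt = 100 - 47 - 27
Step 4: silt = 26%

26


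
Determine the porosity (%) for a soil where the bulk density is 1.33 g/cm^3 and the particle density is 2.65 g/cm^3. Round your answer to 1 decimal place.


Step 1: Formula: n = 100 * (1 - BD / PD)
Step 2: n = 100 * (1 - 1.33 / 2.65)
Step 3: n = 100 * (1 - 0.50189)
Step 4: n = 49.8%

49.8


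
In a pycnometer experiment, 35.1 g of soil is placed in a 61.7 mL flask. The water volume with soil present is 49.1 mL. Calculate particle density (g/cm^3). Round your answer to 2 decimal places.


Step 1: Volume of solids = flask volume - water volume with soil
Step 2: V_solids = 61.7 - 49.1 = 12.6 mL
Step 3: Particle density = mass / V_solids = 35.1 / 12.6 = 2.79 g/cm^3

2.79


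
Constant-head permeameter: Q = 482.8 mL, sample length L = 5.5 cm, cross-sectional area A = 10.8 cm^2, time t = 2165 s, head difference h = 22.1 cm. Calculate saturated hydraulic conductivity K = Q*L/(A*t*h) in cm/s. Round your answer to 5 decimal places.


Step 1: K = Q * L / (A * t * h)
Step 2: Numerator = 482.8 * 5.5 = 2655.4
Step 3: Denominator = 10.8 * 2165 * 22.1 = 516742.2
Step 4: K = 2655.4 / 516742.2 = 0.00514 cm/s

0.00514


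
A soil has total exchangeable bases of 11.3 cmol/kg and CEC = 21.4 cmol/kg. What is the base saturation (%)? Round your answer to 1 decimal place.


Step 1: BS = 100 * (sum of bases) / CEC
Step 2: BS = 100 * 11.3 / 21.4
Step 3: BS = 52.8%

52.8


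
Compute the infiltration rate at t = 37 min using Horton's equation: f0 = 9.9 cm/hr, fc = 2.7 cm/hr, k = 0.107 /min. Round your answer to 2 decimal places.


Step 1: f = fc + (f0 - fc) * exp(-k * t)
Step 2: exp(-0.107 * 37) = 0.019082
Step 3: f = 2.7 + (9.9 - 2.7) * 0.019082
Step 4: f = 2.7 + 7.2 * 0.019082
Step 5: f = 2.84 cm/hr

2.84


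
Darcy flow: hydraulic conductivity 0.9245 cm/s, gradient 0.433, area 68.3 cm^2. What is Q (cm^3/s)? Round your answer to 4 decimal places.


Step 1: Apply Darcy's law: Q = K * i * A
Step 2: Q = 0.9245 * 0.433 * 68.3
Step 3: Q = 27.3411 cm^3/s

27.3411


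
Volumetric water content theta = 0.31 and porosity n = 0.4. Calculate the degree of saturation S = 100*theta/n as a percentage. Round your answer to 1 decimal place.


Step 1: S = 100 * theta_v / n
Step 2: S = 100 * 0.31 / 0.4
Step 3: S = 77.5%

77.5


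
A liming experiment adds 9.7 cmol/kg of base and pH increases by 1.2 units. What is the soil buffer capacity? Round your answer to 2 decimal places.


Step 1: BC = change in base / change in pH
Step 2: BC = 9.7 / 1.2
Step 3: BC = 8.08 cmol/(kg*pH unit)

8.08


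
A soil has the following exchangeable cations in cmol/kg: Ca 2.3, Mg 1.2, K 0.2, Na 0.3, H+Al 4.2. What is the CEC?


Step 1: CEC = Ca + Mg + K + Na + (H+Al)
Step 2: CEC = 2.3 + 1.2 + 0.2 + 0.3 + 4.2
Step 3: CEC = 8.2 cmol/kg

8.2


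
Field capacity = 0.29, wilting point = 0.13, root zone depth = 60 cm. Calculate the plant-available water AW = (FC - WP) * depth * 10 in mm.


Step 1: Available water = (FC - WP) * depth * 10
Step 2: AW = (0.29 - 0.13) * 60 * 10
Step 3: AW = 0.16 * 60 * 10
Step 4: AW = 96.0 mm

96.0


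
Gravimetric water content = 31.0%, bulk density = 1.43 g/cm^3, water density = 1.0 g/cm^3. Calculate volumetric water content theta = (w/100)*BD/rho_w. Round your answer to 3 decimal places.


Step 1: theta = (w / 100) * BD / rho_w
Step 2: theta = (31.0 / 100) * 1.43 / 1.0
Step 3: theta = 0.31 * 1.43
Step 4: theta = 0.443

0.443


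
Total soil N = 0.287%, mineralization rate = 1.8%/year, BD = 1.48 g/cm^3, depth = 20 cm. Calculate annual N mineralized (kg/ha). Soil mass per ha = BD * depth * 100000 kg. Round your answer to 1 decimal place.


Step 1: Soil mass per ha = BD * depth * 100000 = 1.48 * 20 * 100000 = 2960000 kg
Step 2: Total N pool = soil mass * N%/100 = 2960000 * 0.287/100 = 8495.2 kg/ha
Step 3: N mineralized = N pool * rate%/100 = 8495.2 * 1.8/100 = 152.9 kg/ha/yr

152.9


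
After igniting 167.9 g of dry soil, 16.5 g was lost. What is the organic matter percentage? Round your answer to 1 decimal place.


Step 1: OM% = 100 * LOI / sample mass
Step 2: OM = 100 * 16.5 / 167.9
Step 3: OM = 9.8%

9.8


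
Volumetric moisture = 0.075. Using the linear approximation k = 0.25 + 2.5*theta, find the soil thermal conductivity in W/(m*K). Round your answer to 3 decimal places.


Step 1: k = 0.25 + 2.5 * theta
Step 2: k = 0.25 + 2.5 * 0.075
Step 3: k = 0.25 + 0.188
Step 4: k = 0.438 W/(m*K)

0.438


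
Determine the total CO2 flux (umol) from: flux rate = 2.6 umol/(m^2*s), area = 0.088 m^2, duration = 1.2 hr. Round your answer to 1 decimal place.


Step 1: Convert time to seconds: 1.2 hr * 3600 = 4320.0 s
Step 2: Total = flux * area * time_s
Step 3: Total = 2.6 * 0.088 * 4320.0
Step 4: Total = 988.4 umol

988.4


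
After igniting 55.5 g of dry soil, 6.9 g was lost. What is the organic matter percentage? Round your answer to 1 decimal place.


Step 1: OM% = 100 * LOI / sample mass
Step 2: OM = 100 * 6.9 / 55.5
Step 3: OM = 12.4%

12.4


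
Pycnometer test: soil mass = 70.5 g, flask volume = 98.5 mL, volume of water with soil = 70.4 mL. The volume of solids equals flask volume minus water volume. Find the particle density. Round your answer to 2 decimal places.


Step 1: Volume of solids = flask volume - water volume with soil
Step 2: V_solids = 98.5 - 70.4 = 28.1 mL
Step 3: Particle density = mass / V_solids = 70.5 / 28.1 = 2.51 g/cm^3

2.51


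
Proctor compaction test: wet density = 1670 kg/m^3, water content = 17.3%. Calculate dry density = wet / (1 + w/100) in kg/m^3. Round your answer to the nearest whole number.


Step 1: Dry density = wet density / (1 + w/100)
Step 2: Dry density = 1670 / (1 + 17.3/100)
Step 3: Dry density = 1670 / 1.173
Step 4: Dry density = 1424 kg/m^3

1424


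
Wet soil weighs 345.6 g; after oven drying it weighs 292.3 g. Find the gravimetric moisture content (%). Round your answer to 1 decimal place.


Step 1: Water mass = wet - dry = 345.6 - 292.3 = 53.3 g
Step 2: w = 100 * water mass / dry mass
Step 3: w = 100 * 53.3 / 292.3 = 18.2%

18.2


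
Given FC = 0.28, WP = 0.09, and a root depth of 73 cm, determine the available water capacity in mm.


Step 1: Available water = (FC - WP) * depth * 10
Step 2: AW = (0.28 - 0.09) * 73 * 10
Step 3: AW = 0.19 * 73 * 10
Step 4: AW = 138.7 mm

138.7


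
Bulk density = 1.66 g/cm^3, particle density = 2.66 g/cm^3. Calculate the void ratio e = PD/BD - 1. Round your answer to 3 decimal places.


Step 1: e = PD / BD - 1
Step 2: e = 2.66 / 1.66 - 1
Step 3: e = 1.60241 - 1
Step 4: e = 0.602

0.602


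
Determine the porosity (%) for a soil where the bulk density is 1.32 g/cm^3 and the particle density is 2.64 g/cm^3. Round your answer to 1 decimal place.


Step 1: Formula: n = 100 * (1 - BD / PD)
Step 2: n = 100 * (1 - 1.32 / 2.64)
Step 3: n = 100 * (1 - 0.5)
Step 4: n = 50.0%

50.0


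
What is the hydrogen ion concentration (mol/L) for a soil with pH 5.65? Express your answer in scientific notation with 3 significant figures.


Step 1: [H+] = 10^(-pH)
Step 2: [H+] = 10^(-5.65)
Step 3: [H+] = 2.24e-06 mol/L

2.24e-06


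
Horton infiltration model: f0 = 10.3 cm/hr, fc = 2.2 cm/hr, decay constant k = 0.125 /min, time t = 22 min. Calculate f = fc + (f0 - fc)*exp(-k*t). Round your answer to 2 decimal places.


Step 1: f = fc + (f0 - fc) * exp(-k * t)
Step 2: exp(-0.125 * 22) = 0.063928
Step 3: f = 2.2 + (10.3 - 2.2) * 0.063928
Step 4: f = 2.2 + 8.1 * 0.063928
Step 5: f = 2.72 cm/hr

2.72


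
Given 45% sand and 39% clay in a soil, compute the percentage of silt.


Step 1: sand + silt + clay = 100%
Step 2: silt = 100 - sand - clay
Step 3: silt = 100 - 45 - 39
Step 4: silt = 16%

16


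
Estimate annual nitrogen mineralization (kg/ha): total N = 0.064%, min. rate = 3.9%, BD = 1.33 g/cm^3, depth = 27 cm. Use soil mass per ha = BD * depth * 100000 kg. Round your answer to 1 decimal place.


Step 1: Soil mass per ha = BD * depth * 100000 = 1.33 * 27 * 100000 = 3591000 kg
Step 2: Total N pool = soil mass * N%/100 = 3591000 * 0.064/100 = 2298.24 kg/ha
Step 3: N mineralized = N pool * rate%/100 = 2298.24 * 3.9/100 = 89.6 kg/ha/yr

89.6


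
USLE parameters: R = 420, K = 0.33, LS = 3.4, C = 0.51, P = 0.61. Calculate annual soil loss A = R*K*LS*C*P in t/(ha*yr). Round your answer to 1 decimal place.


Step 1: A = R * K * LS * C * P
Step 2: R * K = 420 * 0.33 = 138.6
Step 3: (R*K) * LS = 138.6 * 3.4 = 471.24
Step 4: * C * P = 471.24 * 0.51 * 0.61 = 146.6
Step 5: A = 146.6 t/(ha*yr)

146.6


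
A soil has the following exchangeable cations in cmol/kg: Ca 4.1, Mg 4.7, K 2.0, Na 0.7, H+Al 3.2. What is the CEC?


Step 1: CEC = Ca + Mg + K + Na + (H+Al)
Step 2: CEC = 4.1 + 4.7 + 2.0 + 0.7 + 3.2
Step 3: CEC = 14.7 cmol/kg

14.7


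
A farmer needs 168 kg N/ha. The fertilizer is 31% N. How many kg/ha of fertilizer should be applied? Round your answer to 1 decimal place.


Step 1: Fertilizer rate = target N / (N content / 100)
Step 2: Rate = 168 / (31 / 100)
Step 3: Rate = 168 / 0.31
Step 4: Rate = 541.9 kg/ha

541.9


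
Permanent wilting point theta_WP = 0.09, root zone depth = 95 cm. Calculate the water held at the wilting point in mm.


Step 1: Water (mm) = theta_WP * depth * 10
Step 2: Water = 0.09 * 95 * 10
Step 3: Water = 85.5 mm

85.5


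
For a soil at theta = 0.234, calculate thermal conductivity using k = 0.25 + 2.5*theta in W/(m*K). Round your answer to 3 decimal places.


Step 1: k = 0.25 + 2.5 * theta
Step 2: k = 0.25 + 2.5 * 0.234
Step 3: k = 0.25 + 0.585
Step 4: k = 0.835 W/(m*K)

0.835


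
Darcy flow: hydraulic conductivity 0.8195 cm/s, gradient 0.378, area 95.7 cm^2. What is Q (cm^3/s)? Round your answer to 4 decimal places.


Step 1: Apply Darcy's law: Q = K * i * A
Step 2: Q = 0.8195 * 0.378 * 95.7
Step 3: Q = 29.6451 cm^3/s

29.6451


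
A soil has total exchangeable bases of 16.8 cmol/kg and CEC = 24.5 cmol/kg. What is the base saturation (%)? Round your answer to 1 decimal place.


Step 1: BS = 100 * (sum of bases) / CEC
Step 2: BS = 100 * 16.8 / 24.5
Step 3: BS = 68.6%

68.6


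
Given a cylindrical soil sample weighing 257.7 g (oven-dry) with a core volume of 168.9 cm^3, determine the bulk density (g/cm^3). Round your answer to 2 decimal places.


Step 1: Identify the formula: BD = dry mass / volume
Step 2: Substitute values: BD = 257.7 / 168.9
Step 3: BD = 1.53 g/cm^3

1.53


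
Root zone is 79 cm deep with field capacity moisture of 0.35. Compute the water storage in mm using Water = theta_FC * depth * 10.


Step 1: Water (mm) = theta_FC * depth (cm) * 10
Step 2: Water = 0.35 * 79 * 10
Step 3: Water = 276.5 mm

276.5


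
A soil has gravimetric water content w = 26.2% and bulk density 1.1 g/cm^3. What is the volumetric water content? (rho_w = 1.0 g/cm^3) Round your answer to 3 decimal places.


Step 1: theta = (w / 100) * BD / rho_w
Step 2: theta = (26.2 / 100) * 1.1 / 1.0
Step 3: theta = 0.262 * 1.1
Step 4: theta = 0.288

0.288


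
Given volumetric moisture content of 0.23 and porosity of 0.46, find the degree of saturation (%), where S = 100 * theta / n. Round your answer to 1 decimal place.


Step 1: S = 100 * theta_v / n
Step 2: S = 100 * 0.23 / 0.46
Step 3: S = 50.0%

50.0


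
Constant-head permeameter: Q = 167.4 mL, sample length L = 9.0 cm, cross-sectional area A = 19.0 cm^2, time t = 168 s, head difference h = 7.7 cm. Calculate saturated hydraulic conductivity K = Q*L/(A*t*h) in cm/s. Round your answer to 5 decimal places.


Step 1: K = Q * L / (A * t * h)
Step 2: Numerator = 167.4 * 9.0 = 1506.6
Step 3: Denominator = 19.0 * 168 * 7.7 = 24578.4
Step 4: K = 1506.6 / 24578.4 = 0.0613 cm/s

0.0613


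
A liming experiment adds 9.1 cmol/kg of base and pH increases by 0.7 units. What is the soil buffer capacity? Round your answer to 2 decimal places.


Step 1: BC = change in base / change in pH
Step 2: BC = 9.1 / 0.7
Step 3: BC = 13.0 cmol/(kg*pH unit)

13.0


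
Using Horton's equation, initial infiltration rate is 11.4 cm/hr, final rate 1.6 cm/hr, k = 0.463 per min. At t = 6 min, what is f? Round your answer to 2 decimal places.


Step 1: f = fc + (f0 - fc) * exp(-k * t)
Step 2: exp(-0.463 * 6) = 0.062163
Step 3: f = 1.6 + (11.4 - 1.6) * 0.062163
Step 4: f = 1.6 + 9.8 * 0.062163
Step 5: f = 2.21 cm/hr

2.21


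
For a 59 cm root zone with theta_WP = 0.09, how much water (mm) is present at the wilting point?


Step 1: Water (mm) = theta_WP * depth * 10
Step 2: Water = 0.09 * 59 * 10
Step 3: Water = 53.1 mm

53.1


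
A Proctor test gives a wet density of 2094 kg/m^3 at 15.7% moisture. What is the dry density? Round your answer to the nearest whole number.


Step 1: Dry density = wet density / (1 + w/100)
Step 2: Dry density = 2094 / (1 + 15.7/100)
Step 3: Dry density = 2094 / 1.157
Step 4: Dry density = 1810 kg/m^3

1810


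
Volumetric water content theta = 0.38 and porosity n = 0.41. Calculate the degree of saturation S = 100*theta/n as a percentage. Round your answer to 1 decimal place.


Step 1: S = 100 * theta_v / n
Step 2: S = 100 * 0.38 / 0.41
Step 3: S = 92.7%

92.7


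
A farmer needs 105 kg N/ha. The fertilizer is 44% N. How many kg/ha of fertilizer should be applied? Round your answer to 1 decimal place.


Step 1: Fertilizer rate = target N / (N content / 100)
Step 2: Rate = 105 / (44 / 100)
Step 3: Rate = 105 / 0.44
Step 4: Rate = 238.6 kg/ha

238.6


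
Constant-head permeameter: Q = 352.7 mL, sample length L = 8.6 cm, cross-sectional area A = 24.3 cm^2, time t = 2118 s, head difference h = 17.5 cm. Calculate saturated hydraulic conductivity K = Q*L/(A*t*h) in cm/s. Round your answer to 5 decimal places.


Step 1: K = Q * L / (A * t * h)
Step 2: Numerator = 352.7 * 8.6 = 3033.22
Step 3: Denominator = 24.3 * 2118 * 17.5 = 900679.5
Step 4: K = 3033.22 / 900679.5 = 0.00337 cm/s

0.00337


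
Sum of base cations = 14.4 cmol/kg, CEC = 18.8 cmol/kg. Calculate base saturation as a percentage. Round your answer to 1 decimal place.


Step 1: BS = 100 * (sum of bases) / CEC
Step 2: BS = 100 * 14.4 / 18.8
Step 3: BS = 76.6%

76.6


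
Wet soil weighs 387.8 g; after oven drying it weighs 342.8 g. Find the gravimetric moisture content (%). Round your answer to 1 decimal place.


Step 1: Water mass = wet - dry = 387.8 - 342.8 = 45.0 g
Step 2: w = 100 * water mass / dry mass
Step 3: w = 100 * 45.0 / 342.8 = 13.1%

13.1


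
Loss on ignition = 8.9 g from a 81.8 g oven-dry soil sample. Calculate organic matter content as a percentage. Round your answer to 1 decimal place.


Step 1: OM% = 100 * LOI / sample mass
Step 2: OM = 100 * 8.9 / 81.8
Step 3: OM = 10.9%

10.9


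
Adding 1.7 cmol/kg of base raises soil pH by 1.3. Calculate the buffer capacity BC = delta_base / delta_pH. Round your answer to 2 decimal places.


Step 1: BC = change in base / change in pH
Step 2: BC = 1.7 / 1.3
Step 3: BC = 1.31 cmol/(kg*pH unit)

1.31


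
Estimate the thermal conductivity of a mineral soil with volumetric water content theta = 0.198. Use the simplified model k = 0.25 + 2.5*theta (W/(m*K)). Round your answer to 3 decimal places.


Step 1: k = 0.25 + 2.5 * theta
Step 2: k = 0.25 + 2.5 * 0.198
Step 3: k = 0.25 + 0.495
Step 4: k = 0.745 W/(m*K)

0.745


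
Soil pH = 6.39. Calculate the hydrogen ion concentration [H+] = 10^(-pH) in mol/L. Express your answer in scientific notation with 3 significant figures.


Step 1: [H+] = 10^(-pH)
Step 2: [H+] = 10^(-6.39)
Step 3: [H+] = 4.07e-07 mol/L

4.07e-07


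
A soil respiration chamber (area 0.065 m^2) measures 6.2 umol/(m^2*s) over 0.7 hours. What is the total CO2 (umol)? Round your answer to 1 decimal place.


Step 1: Convert time to seconds: 0.7 hr * 3600 = 2520.0 s
Step 2: Total = flux * area * time_s
Step 3: Total = 6.2 * 0.065 * 2520.0
Step 4: Total = 1015.6 umol

1015.6


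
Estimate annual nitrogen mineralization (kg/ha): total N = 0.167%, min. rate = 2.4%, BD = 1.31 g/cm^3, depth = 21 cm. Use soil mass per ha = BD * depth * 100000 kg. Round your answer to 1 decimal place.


Step 1: Soil mass per ha = BD * depth * 100000 = 1.31 * 21 * 100000 = 2751000 kg
Step 2: Total N pool = soil mass * N%/100 = 2751000 * 0.167/100 = 4594.17 kg/ha
Step 3: N mineralized = N pool * rate%/100 = 4594.17 * 2.4/100 = 110.3 kg/ha/yr

110.3


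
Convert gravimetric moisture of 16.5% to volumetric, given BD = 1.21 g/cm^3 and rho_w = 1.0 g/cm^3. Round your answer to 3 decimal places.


Step 1: theta = (w / 100) * BD / rho_w
Step 2: theta = (16.5 / 100) * 1.21 / 1.0
Step 3: theta = 0.165 * 1.21
Step 4: theta = 0.2

0.2


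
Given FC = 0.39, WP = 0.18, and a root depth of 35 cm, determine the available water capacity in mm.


Step 1: Available water = (FC - WP) * depth * 10
Step 2: AW = (0.39 - 0.18) * 35 * 10
Step 3: AW = 0.21 * 35 * 10
Step 4: AW = 73.5 mm

73.5


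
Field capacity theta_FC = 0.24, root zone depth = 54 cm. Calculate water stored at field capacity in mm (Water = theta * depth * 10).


Step 1: Water (mm) = theta_FC * depth (cm) * 10
Step 2: Water = 0.24 * 54 * 10
Step 3: Water = 129.6 mm

129.6


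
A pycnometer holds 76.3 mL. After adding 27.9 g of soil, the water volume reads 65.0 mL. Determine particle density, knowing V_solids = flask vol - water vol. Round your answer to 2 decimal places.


Step 1: Volume of solids = flask volume - water volume with soil
Step 2: V_solids = 76.3 - 65.0 = 11.3 mL
Step 3: Particle density = mass / V_solids = 27.9 / 11.3 = 2.47 g/cm^3

2.47


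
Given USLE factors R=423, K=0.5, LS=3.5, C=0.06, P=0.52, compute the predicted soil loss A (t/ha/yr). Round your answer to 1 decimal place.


Step 1: A = R * K * LS * C * P
Step 2: R * K = 423 * 0.5 = 211.5
Step 3: (R*K) * LS = 211.5 * 3.5 = 740.25
Step 4: * C * P = 740.25 * 0.06 * 0.52 = 23.1
Step 5: A = 23.1 t/(ha*yr)

23.1


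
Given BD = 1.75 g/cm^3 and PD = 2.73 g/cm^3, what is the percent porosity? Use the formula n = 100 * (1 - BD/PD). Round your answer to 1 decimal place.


Step 1: Formula: n = 100 * (1 - BD / PD)
Step 2: n = 100 * (1 - 1.75 / 2.73)
Step 3: n = 100 * (1 - 0.64103)
Step 4: n = 35.9%

35.9


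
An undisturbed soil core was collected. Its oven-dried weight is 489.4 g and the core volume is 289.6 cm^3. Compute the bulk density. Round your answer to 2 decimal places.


Step 1: Identify the formula: BD = dry mass / volume
Step 2: Substitute values: BD = 489.4 / 289.6
Step 3: BD = 1.69 g/cm^3

1.69


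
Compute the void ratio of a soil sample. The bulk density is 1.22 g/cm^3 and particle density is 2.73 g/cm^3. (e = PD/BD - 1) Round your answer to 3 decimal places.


Step 1: e = PD / BD - 1
Step 2: e = 2.73 / 1.22 - 1
Step 3: e = 2.2377 - 1
Step 4: e = 1.238

1.238


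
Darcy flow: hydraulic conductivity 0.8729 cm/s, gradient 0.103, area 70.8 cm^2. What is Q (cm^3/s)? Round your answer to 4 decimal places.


Step 1: Apply Darcy's law: Q = K * i * A
Step 2: Q = 0.8729 * 0.103 * 70.8
Step 3: Q = 6.3655 cm^3/s

6.3655


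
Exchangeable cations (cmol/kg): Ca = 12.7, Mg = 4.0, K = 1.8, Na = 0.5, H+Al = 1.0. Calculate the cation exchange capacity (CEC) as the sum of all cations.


Step 1: CEC = Ca + Mg + K + Na + (H+Al)
Step 2: CEC = 12.7 + 4.0 + 1.8 + 0.5 + 1.0
Step 3: CEC = 20.0 cmol/kg

20.0


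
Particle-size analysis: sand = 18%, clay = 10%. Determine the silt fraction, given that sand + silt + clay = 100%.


Step 1: sand + silt + clay = 100%
Step 2: silt = 100 - sand - clay
Step 3: silt = 100 - 18 - 10
Step 4: silt = 72%

72


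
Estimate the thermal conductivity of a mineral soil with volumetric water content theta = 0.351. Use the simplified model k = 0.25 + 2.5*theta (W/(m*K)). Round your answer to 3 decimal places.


Step 1: k = 0.25 + 2.5 * theta
Step 2: k = 0.25 + 2.5 * 0.351
Step 3: k = 0.25 + 0.878
Step 4: k = 1.128 W/(m*K)

1.128


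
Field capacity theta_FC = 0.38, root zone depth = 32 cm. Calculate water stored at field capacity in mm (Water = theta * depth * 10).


Step 1: Water (mm) = theta_FC * depth (cm) * 10
Step 2: Water = 0.38 * 32 * 10
Step 3: Water = 121.6 mm

121.6


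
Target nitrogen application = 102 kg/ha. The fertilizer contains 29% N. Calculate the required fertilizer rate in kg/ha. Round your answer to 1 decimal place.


Step 1: Fertilizer rate = target N / (N content / 100)
Step 2: Rate = 102 / (29 / 100)
Step 3: Rate = 102 / 0.29
Step 4: Rate = 351.7 kg/ha

351.7


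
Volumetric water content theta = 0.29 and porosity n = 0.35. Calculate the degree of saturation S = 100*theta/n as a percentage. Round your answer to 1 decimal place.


Step 1: S = 100 * theta_v / n
Step 2: S = 100 * 0.29 / 0.35
Step 3: S = 82.9%

82.9


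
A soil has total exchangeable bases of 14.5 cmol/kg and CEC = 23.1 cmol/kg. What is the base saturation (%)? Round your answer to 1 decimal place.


Step 1: BS = 100 * (sum of bases) / CEC
Step 2: BS = 100 * 14.5 / 23.1
Step 3: BS = 62.8%

62.8


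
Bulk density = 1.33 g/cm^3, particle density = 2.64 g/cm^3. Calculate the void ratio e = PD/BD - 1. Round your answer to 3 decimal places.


Step 1: e = PD / BD - 1
Step 2: e = 2.64 / 1.33 - 1
Step 3: e = 1.98496 - 1
Step 4: e = 0.985

0.985


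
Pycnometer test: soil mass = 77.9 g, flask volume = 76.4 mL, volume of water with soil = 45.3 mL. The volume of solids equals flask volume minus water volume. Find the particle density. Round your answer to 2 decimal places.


Step 1: Volume of solids = flask volume - water volume with soil
Step 2: V_solids = 76.4 - 45.3 = 31.1 mL
Step 3: Particle density = mass / V_solids = 77.9 / 31.1 = 2.5 g/cm^3

2.5


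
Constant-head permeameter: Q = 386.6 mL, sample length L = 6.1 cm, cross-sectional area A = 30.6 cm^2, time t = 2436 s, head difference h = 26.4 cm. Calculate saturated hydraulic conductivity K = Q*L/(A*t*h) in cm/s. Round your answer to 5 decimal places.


Step 1: K = Q * L / (A * t * h)
Step 2: Numerator = 386.6 * 6.1 = 2358.26
Step 3: Denominator = 30.6 * 2436 * 26.4 = 1967898.24
Step 4: K = 2358.26 / 1967898.24 = 0.0012 cm/s

0.0012


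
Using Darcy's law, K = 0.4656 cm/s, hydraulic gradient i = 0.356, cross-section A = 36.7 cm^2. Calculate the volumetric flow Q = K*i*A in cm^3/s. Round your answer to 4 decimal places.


Step 1: Apply Darcy's law: Q = K * i * A
Step 2: Q = 0.4656 * 0.356 * 36.7
Step 3: Q = 6.0832 cm^3/s

6.0832


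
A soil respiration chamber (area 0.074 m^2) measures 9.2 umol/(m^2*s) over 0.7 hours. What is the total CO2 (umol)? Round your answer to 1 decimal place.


Step 1: Convert time to seconds: 0.7 hr * 3600 = 2520.0 s
Step 2: Total = flux * area * time_s
Step 3: Total = 9.2 * 0.074 * 2520.0
Step 4: Total = 1715.6 umol

1715.6


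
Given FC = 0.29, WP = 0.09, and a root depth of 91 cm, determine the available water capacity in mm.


Step 1: Available water = (FC - WP) * depth * 10
Step 2: AW = (0.29 - 0.09) * 91 * 10
Step 3: AW = 0.2 * 91 * 10
Step 4: AW = 182.0 mm

182.0


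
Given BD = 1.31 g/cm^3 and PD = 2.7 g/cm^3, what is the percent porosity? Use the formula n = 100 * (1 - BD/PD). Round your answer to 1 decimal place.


Step 1: Formula: n = 100 * (1 - BD / PD)
Step 2: n = 100 * (1 - 1.31 / 2.7)
Step 3: n = 100 * (1 - 0.48519)
Step 4: n = 51.5%

51.5


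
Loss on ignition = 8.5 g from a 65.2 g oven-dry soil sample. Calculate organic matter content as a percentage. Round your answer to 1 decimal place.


Step 1: OM% = 100 * LOI / sample mass
Step 2: OM = 100 * 8.5 / 65.2
Step 3: OM = 13.0%

13.0


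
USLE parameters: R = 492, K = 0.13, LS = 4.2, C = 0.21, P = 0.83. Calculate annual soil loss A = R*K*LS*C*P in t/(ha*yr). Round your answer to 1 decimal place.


Step 1: A = R * K * LS * C * P
Step 2: R * K = 492 * 0.13 = 63.96
Step 3: (R*K) * LS = 63.96 * 4.2 = 268.632
Step 4: * C * P = 268.632 * 0.21 * 0.83 = 46.8
Step 5: A = 46.8 t/(ha*yr)

46.8


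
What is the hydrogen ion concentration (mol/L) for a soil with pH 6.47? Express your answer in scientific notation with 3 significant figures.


Step 1: [H+] = 10^(-pH)
Step 2: [H+] = 10^(-6.47)
Step 3: [H+] = 3.39e-07 mol/L

3.39e-07


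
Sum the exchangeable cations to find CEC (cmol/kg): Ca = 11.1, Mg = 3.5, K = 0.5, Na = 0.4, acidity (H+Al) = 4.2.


Step 1: CEC = Ca + Mg + K + Na + (H+Al)
Step 2: CEC = 11.1 + 3.5 + 0.5 + 0.4 + 4.2
Step 3: CEC = 19.7 cmol/kg

19.7


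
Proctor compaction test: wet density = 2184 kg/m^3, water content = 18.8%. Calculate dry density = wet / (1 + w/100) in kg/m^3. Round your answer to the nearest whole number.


Step 1: Dry density = wet density / (1 + w/100)
Step 2: Dry density = 2184 / (1 + 18.8/100)
Step 3: Dry density = 2184 / 1.188
Step 4: Dry density = 1838 kg/m^3

1838


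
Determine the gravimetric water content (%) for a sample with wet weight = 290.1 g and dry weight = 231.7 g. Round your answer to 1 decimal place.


Step 1: Water mass = wet - dry = 290.1 - 231.7 = 58.4 g
Step 2: w = 100 * water mass / dry mass
Step 3: w = 100 * 58.4 / 231.7 = 25.2%

25.2


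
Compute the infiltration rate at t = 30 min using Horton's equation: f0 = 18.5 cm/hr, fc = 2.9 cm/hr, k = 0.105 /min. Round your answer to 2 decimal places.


Step 1: f = fc + (f0 - fc) * exp(-k * t)
Step 2: exp(-0.105 * 30) = 0.042852
Step 3: f = 2.9 + (18.5 - 2.9) * 0.042852
Step 4: f = 2.9 + 15.6 * 0.042852
Step 5: f = 3.57 cm/hr

3.57


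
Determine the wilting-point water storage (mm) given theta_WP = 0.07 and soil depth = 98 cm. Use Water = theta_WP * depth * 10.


Step 1: Water (mm) = theta_WP * depth * 10
Step 2: Water = 0.07 * 98 * 10
Step 3: Water = 68.6 mm

68.6


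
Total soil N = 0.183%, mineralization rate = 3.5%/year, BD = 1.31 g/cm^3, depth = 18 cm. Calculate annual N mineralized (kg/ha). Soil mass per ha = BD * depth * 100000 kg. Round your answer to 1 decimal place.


Step 1: Soil mass per ha = BD * depth * 100000 = 1.31 * 18 * 100000 = 2358000 kg
Step 2: Total N pool = soil mass * N%/100 = 2358000 * 0.183/100 = 4315.14 kg/ha
Step 3: N mineralized = N pool * rate%/100 = 4315.14 * 3.5/100 = 151.0 kg/ha/yr

151.0


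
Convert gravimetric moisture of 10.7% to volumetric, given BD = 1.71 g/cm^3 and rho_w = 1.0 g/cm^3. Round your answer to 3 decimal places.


Step 1: theta = (w / 100) * BD / rho_w
Step 2: theta = (10.7 / 100) * 1.71 / 1.0
Step 3: theta = 0.107 * 1.71
Step 4: theta = 0.183

0.183


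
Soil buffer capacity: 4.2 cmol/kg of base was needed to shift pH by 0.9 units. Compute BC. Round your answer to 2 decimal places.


Step 1: BC = change in base / change in pH
Step 2: BC = 4.2 / 0.9
Step 3: BC = 4.67 cmol/(kg*pH unit)

4.67


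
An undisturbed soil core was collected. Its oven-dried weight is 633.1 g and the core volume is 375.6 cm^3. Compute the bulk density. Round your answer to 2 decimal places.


Step 1: Identify the formula: BD = dry mass / volume
Step 2: Substitute values: BD = 633.1 / 375.6
Step 3: BD = 1.69 g/cm^3

1.69


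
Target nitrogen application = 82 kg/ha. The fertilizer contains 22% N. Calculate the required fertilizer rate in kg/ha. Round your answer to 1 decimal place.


Step 1: Fertilizer rate = target N / (N content / 100)
Step 2: Rate = 82 / (22 / 100)
Step 3: Rate = 82 / 0.22
Step 4: Rate = 372.7 kg/ha

372.7


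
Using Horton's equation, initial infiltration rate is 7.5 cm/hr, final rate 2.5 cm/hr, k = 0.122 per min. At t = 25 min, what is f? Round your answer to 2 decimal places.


Step 1: f = fc + (f0 - fc) * exp(-k * t)
Step 2: exp(-0.122 * 25) = 0.047359
Step 3: f = 2.5 + (7.5 - 2.5) * 0.047359
Step 4: f = 2.5 + 5.0 * 0.047359
Step 5: f = 2.74 cm/hr

2.74


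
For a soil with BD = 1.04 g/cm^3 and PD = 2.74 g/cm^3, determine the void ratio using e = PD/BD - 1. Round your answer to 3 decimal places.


Step 1: e = PD / BD - 1
Step 2: e = 2.74 / 1.04 - 1
Step 3: e = 2.63462 - 1
Step 4: e = 1.635

1.635


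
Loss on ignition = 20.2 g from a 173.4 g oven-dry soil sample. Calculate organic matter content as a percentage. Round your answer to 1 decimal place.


Step 1: OM% = 100 * LOI / sample mass
Step 2: OM = 100 * 20.2 / 173.4
Step 3: OM = 11.6%

11.6


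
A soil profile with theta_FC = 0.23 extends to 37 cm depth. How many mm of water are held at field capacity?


Step 1: Water (mm) = theta_FC * depth (cm) * 10
Step 2: Water = 0.23 * 37 * 10
Step 3: Water = 85.1 mm

85.1


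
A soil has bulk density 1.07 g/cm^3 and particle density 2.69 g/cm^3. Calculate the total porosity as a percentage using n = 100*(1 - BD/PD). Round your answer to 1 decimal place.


Step 1: Formula: n = 100 * (1 - BD / PD)
Step 2: n = 100 * (1 - 1.07 / 2.69)
Step 3: n = 100 * (1 - 0.39777)
Step 4: n = 60.2%

60.2


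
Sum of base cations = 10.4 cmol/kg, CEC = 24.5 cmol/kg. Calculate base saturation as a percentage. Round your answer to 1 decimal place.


Step 1: BS = 100 * (sum of bases) / CEC
Step 2: BS = 100 * 10.4 / 24.5
Step 3: BS = 42.4%

42.4


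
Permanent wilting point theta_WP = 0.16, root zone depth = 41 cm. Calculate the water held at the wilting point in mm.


Step 1: Water (mm) = theta_WP * depth * 10
Step 2: Water = 0.16 * 41 * 10
Step 3: Water = 65.6 mm

65.6


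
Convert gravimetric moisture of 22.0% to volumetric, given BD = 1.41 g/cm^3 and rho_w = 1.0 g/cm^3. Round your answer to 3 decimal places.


Step 1: theta = (w / 100) * BD / rho_w
Step 2: theta = (22.0 / 100) * 1.41 / 1.0
Step 3: theta = 0.22 * 1.41
Step 4: theta = 0.31

0.31


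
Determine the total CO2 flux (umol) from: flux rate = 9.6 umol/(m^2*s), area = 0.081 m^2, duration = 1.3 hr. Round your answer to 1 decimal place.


Step 1: Convert time to seconds: 1.3 hr * 3600 = 4680.0 s
Step 2: Total = flux * area * time_s
Step 3: Total = 9.6 * 0.081 * 4680.0
Step 4: Total = 3639.2 umol

3639.2


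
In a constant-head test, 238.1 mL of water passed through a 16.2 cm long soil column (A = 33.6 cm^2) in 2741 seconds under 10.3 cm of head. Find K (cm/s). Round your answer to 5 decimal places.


Step 1: K = Q * L / (A * t * h)
Step 2: Numerator = 238.1 * 16.2 = 3857.22
Step 3: Denominator = 33.6 * 2741 * 10.3 = 948605.28
Step 4: K = 3857.22 / 948605.28 = 0.00407 cm/s

0.00407


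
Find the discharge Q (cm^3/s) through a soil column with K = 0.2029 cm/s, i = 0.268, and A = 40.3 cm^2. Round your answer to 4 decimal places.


Step 1: Apply Darcy's law: Q = K * i * A
Step 2: Q = 0.2029 * 0.268 * 40.3
Step 3: Q = 2.1914 cm^3/s

2.1914


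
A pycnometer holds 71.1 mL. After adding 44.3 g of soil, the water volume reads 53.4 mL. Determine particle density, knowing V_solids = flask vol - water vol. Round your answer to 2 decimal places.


Step 1: Volume of solids = flask volume - water volume with soil
Step 2: V_solids = 71.1 - 53.4 = 17.7 mL
Step 3: Particle density = mass / V_solids = 44.3 / 17.7 = 2.5 g/cm^3

2.5
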